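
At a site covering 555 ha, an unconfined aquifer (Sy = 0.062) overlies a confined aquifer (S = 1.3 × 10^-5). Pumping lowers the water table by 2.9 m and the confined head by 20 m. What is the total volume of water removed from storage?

A = 555 ha = 5.55 × 10^6 m²
Unconfined: ΔV_u = Sy × A × Δh_u = 0.062 × 5.55 × 10^6 × 2.9 = 9.979 × 10^5 m³
Confined: ΔV_c = S × A × Δh_c = 1.3 × 10^-5 × 5.55 × 10^6 × 20 = 1443 m³
Total ΔV = 9.979 × 10^5 + 1443 = 9.993 × 10^5 m³

ΔV ≈ 9.99 × 10^5 m³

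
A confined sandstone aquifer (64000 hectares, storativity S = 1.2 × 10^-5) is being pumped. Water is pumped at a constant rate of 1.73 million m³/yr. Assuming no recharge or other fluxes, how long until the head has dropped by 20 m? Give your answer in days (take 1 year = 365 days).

A = 64000 hectares = 6.4 × 10^8 m²
ΔV = S × A × Δh = 1.2 × 10^-5 × 6.4 × 10^8 × 20 = 1.536 × 10^5 m³
Q = 1.73 million m³/yr = 4740 m³/d
t = ΔV / Q = 1.536 × 10^5 m³ / 4740 m³/d = 32.41 d

t ≈ 32.4 days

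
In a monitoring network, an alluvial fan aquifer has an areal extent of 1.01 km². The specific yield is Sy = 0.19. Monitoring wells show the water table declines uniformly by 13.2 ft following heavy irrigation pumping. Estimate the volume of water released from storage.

A = 1.01 km² = 1.01 × 10^6 m²
Δh = 13.2 ft = 4.023 m
ΔV = Sy × A × Δh = 0.19 × 1.01 × 10^6 m² × 4.023 m = 7.721 × 10^5 m³

ΔV ≈ 7.72 × 10^5 m³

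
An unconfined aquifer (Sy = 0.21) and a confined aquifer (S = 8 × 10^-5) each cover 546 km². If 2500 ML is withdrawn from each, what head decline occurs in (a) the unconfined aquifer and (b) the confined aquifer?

A = 546 km² = 5.46 × 10^8 m²
ΔV = 2500 ML = 2.5 × 10^6 m³
Unconfined: Δh_u = ΔV/(Sy·A) = 2.5 × 10^6/(0.21 × 5.46 × 10^8) = 0.0218 m
Confined: Δh_c = ΔV/(S·A) = 2.5 × 10^6/(8 × 10^-5 × 5.46 × 10^8) = 57.23 m

Δh_u ≈ 0.0218 m; Δh_c ≈ 57.2 m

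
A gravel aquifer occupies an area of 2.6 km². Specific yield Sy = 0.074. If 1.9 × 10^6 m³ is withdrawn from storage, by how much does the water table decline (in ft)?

A = 2.6 km² = 2.6 × 10^6 m²
Δh = ΔV / (Sy × A) = 1.9 × 10^6 m³ / (0.074 × 2.6 × 10^6 m²) = 9.875 m
Δh = 9.875 m = 32.4 ft

Δh ≈ 32.4 ft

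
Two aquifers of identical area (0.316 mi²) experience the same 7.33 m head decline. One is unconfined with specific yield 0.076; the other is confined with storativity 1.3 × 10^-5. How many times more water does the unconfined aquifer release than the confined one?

A = 0.316 mi² = 8.184 × 10^5 m²
Unconfined: ΔV_u = Sy × A × Δh = 0.076 × 8.184 × 10^5 × 7.33 = 4.559 × 10^5 m³
Confined: ΔV_c = S × A × Δh = 1.3 × 10^-5 × 8.184 × 10^5 × 7.33 = 77.99 m³
Ratio = ΔV_u / ΔV_c = Sy / S = 0.076 / 1.3 × 10^-5 = 5846

ΔV_u / ΔV_c ≈ 5850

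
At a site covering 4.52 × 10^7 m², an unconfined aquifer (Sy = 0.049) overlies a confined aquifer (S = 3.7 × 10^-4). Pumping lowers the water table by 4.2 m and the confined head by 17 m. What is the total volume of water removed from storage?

Unconfined: ΔV_u = Sy × A × Δh_u = 0.049 × 4.52 × 10^7 × 4.2 = 9.302 × 10^6 m³
Confined: ΔV_c = S × A × Δh_c = 3.7 × 10^-4 × 4.52 × 10^7 × 17 = 2.843 × 10^5 m³
Total ΔV = 9.302 × 10^6 + 2.843 × 10^5 = 9.586 × 10^6 m³

ΔV ≈ 9.59 × 10^6 m³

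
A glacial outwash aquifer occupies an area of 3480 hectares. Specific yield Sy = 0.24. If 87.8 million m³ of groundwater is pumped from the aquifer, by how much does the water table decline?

Δh ≈ 10.5 m

A = 3480 hectares = 3.48 × 10^7 m²
ΔV = 87.8 million m³ = 8.78 × 10^7 m³
Δh = ΔV / (Sy × A) = 8.78 × 10^7 m³ / (0.24 × 3.48 × 10^7 m²) = 10.51 m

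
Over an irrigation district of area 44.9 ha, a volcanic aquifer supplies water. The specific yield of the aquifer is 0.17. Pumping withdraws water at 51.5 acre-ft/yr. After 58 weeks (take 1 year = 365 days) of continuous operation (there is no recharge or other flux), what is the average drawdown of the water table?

Δh ≈ 0.926 m

A = 44.9 ha = 4.49 × 10^5 m²
Q = 51.5 acre-ft/yr = 174 m³/d
t = 58 weeks = 406 d
ΔV = Q × t = 174 m³/d × 406 d = 70660 m³
Δh = ΔV / (Sy × A) = 70660 / (0.17 × 4.49 × 10^5) = 0.9257 m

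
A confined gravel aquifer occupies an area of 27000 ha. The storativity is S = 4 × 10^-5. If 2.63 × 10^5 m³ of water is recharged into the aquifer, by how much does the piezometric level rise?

A = 27000 ha = 2.7 × 10^8 m²
Δh = ΔV / (S × A) = 2.63 × 10^5 m³ / (4 × 10^-5 × 2.7 × 10^8 m²) = 24.35 m

Δh ≈ 24.4 m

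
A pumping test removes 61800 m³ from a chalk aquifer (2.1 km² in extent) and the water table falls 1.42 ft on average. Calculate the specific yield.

Sy ≈ 0.068

A = 2.1 km² = 2.1 × 10^6 m²
Δh = 1.42 ft = 0.4328 m
Sy = ΔV / (A × Δh) = 61800 m³ / (2.1 × 10^6 m² × 0.4328 m) = 0.06799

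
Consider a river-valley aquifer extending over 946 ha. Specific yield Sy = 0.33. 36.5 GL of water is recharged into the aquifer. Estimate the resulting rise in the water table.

A = 946 ha = 9.46 × 10^6 m²
ΔV = 36.5 GL = 3.65 × 10^7 m³
Δh = ΔV / (Sy × A) = 3.65 × 10^7 m³ / (0.33 × 9.46 × 10^6 m²) = 11.69 m

Δh ≈ 11.7 m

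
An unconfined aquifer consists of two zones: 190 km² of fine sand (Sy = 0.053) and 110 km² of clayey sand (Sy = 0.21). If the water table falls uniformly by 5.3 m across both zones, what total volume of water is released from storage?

ΔV ≈ 1.76 × 10^8 m³

A₁ = 190 km² = 1.9 × 10^8 m²; A₂ = 110 km² = 1.1 × 10^8 m²
ΔV₁ = 0.053 × 1.9 × 10^8 × 5.3 = 5.337 × 10^7 m³
ΔV₂ = 0.21 × 1.1 × 10^8 × 5.3 = 1.224 × 10^8 m³
ΔV = ΔV₁ + ΔV₂ = 1.758 × 10^8 m³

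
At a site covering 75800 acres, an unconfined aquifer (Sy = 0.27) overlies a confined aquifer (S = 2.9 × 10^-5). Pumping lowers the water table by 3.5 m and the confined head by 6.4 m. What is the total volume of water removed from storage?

ΔV ≈ 2.9 × 10^8 m³

A = 75800 acres = 3.068 × 10^8 m²
Unconfined: ΔV_u = Sy × A × Δh_u = 0.27 × 3.068 × 10^8 × 3.5 = 2.899 × 10^8 m³
Confined: ΔV_c = S × A × Δh_c = 2.9 × 10^-5 × 3.068 × 10^8 × 6.4 = 56930 m³
Total ΔV = 2.899 × 10^8 + 56930 = 2.899 × 10^8 m³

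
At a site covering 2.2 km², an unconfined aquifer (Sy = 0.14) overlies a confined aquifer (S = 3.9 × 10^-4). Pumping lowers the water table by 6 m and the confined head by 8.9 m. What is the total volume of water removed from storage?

A = 2.2 km² = 2.2 × 10^6 m²
Unconfined: ΔV_u = Sy × A × Δh_u = 0.14 × 2.2 × 10^6 × 6 = 1.848 × 10^6 m³
Confined: ΔV_c = S × A × Δh_c = 3.9 × 10^-4 × 2.2 × 10^6 × 8.9 = 7636 m³
Total ΔV = 1.848 × 10^6 + 7636 = 1.856 × 10^6 m³

ΔV ≈ 1.86 × 10^6 m³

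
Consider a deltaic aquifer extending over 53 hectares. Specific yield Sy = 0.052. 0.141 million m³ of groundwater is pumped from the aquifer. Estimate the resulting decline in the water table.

Δh ≈ 5.12 m

A = 53 hectares = 5.3 × 10^5 m²
ΔV = 0.141 million m³ = 1.41 × 10^5 m³
Δh = ΔV / (Sy × A) = 1.41 × 10^5 m³ / (0.052 × 5.3 × 10^5 m²) = 5.116 m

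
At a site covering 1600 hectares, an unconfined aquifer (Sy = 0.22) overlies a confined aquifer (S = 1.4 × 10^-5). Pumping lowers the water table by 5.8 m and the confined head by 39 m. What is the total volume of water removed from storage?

A = 1600 hectares = 1.6 × 10^7 m²
Unconfined: ΔV_u = Sy × A × Δh_u = 0.22 × 1.6 × 10^7 × 5.8 = 2.042 × 10^7 m³
Confined: ΔV_c = S × A × Δh_c = 1.4 × 10^-5 × 1.6 × 10^7 × 39 = 8736 m³
Total ΔV = 2.042 × 10^7 + 8736 = 2.042 × 10^7 m³

ΔV ≈ 2.04 × 10^7 m³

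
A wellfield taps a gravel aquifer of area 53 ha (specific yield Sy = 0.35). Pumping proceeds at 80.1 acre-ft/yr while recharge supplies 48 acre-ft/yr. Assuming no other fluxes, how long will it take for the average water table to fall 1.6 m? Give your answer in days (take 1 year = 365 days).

t ≈ 2740 days

A = 53 ha = 5.3 × 10^5 m²
ΔV = Sy × A × Δh = 0.35 × 5.3 × 10^5 × 1.6 = 2.968 × 10^5 m³
Net withdrawal = 80.1 − 48 = 32.1 acre-ft/yr = 108.5 m³/d
t = ΔV / Q = 2.968 × 10^5 m³ / 108.5 m³/d = 2736 d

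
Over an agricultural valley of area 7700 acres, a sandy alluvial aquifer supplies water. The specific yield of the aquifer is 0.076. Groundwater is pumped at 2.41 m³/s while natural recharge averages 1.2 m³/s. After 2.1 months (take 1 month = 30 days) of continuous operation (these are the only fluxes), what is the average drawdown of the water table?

A = 7700 acres = 3.116 × 10^7 m²
Net abstraction = 2.41 − 1.2 = 1.21 m³/s
Q_net = 1.21 m³/s = 1.045 × 10^5 m³/d
t = 2.1 months = 63 d
ΔV = Q × t = 1.045 × 10^5 m³/d × 63 d = 6.586 × 10^6 m³
Δh = ΔV / (Sy × A) = 6.586 × 10^6 / (0.076 × 3.116 × 10^7) = 2.781 m

Δh ≈ 2.78 m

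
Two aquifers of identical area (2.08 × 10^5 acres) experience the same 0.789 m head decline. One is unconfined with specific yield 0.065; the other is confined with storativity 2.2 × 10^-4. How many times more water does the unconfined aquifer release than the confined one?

A = 2.08 × 10^5 acres = 8.417 × 10^8 m²
Unconfined: ΔV_u = Sy × A × Δh = 0.065 × 8.417 × 10^8 × 0.789 = 4.317 × 10^7 m³
Confined: ΔV_c = S × A × Δh = 2.2 × 10^-4 × 8.417 × 10^8 × 0.789 = 1.461 × 10^5 m³
Ratio = ΔV_u / ΔV_c = Sy / S = 0.065 / 2.2 × 10^-4 = 295.5

ΔV_u / ΔV_c ≈ 295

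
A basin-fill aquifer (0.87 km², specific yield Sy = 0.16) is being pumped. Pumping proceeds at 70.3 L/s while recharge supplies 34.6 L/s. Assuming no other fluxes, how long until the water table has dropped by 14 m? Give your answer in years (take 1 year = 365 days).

A = 0.87 km² = 8.7 × 10^5 m²
ΔV = Sy × A × Δh = 0.16 × 8.7 × 10^5 × 14 = 1.949 × 10^6 m³
Net withdrawal = 70.3 − 34.6 = 35.7 L/s = 3084 m³/d
t = ΔV / Q = 1.949 × 10^6 m³ / 3084 m³/d = 631.8 d
t = 631.8 d ≈ 1.731 years

t ≈ 1.73 years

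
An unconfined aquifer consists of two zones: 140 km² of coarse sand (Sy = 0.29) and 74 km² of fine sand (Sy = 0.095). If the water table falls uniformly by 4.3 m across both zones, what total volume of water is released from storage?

A₁ = 140 km² = 1.4 × 10^8 m²; A₂ = 74 km² = 7.4 × 10^7 m²
ΔV₁ = 0.29 × 1.4 × 10^8 × 4.3 = 1.746 × 10^8 m³
ΔV₂ = 0.095 × 7.4 × 10^7 × 4.3 = 3.023 × 10^7 m³
ΔV = ΔV₁ + ΔV₂ = 2.048 × 10^8 m³

ΔV ≈ 2.05 × 10^8 m³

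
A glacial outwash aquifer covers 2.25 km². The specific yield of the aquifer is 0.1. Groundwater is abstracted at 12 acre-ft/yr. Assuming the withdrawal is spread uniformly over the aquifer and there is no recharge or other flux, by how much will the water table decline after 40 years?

A = 2.25 km² = 2.25 × 10^6 m²
Q = 12 acre-ft/yr = 40.55 m³/d
t = 40 years = 14600 d
ΔV = Q × t = 40.55 m³/d × 14600 d = 5.921 × 10^5 m³
Δh = ΔV / (Sy × A) = 5.921 × 10^5 / (0.1 × 2.25 × 10^6) = 2.631 m

Δh ≈ 2.63 m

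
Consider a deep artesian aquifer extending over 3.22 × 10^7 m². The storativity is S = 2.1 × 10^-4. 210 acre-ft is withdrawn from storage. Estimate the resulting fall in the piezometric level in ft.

Δh ≈ 126 ft

ΔV = 210 acre-ft = 2.59 × 10^5 m³
Δh = ΔV / (S × A) = 2.59 × 10^5 m³ / (2.1 × 10^-4 × 3.22 × 10^7 m²) = 38.31 m
Δh = 38.31 m = 125.7 ft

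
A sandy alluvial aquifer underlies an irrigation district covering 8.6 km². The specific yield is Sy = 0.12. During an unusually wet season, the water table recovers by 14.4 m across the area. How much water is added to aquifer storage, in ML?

A = 8.6 km² = 8.6 × 10^6 m²
ΔV = Sy × A × Δh = 0.12 × 8.6 × 10^6 m² × 14.4 m = 1.486 × 10^7 m³
ΔV = 1.486 × 10^7 m³ = 14860 ML

ΔV ≈ 14900 ML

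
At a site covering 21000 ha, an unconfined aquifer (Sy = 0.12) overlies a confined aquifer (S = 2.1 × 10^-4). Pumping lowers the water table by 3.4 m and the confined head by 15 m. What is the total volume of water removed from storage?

A = 21000 ha = 2.1 × 10^8 m²
Unconfined: ΔV_u = Sy × A × Δh_u = 0.12 × 2.1 × 10^8 × 3.4 = 8.568 × 10^7 m³
Confined: ΔV_c = S × A × Δh_c = 2.1 × 10^-4 × 2.1 × 10^8 × 15 = 6.615 × 10^5 m³
Total ΔV = 8.568 × 10^7 + 6.615 × 10^5 = 8.634 × 10^7 m³

ΔV ≈ 8.63 × 10^7 m³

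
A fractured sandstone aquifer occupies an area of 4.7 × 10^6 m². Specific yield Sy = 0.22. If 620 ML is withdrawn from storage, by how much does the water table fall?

Δh ≈ 0.6 m

ΔV = 620 ML = 6.2 × 10^5 m³
Δh = ΔV / (Sy × A) = 6.2 × 10^5 m³ / (0.22 × 4.7 × 10^6 m²) = 0.5996 m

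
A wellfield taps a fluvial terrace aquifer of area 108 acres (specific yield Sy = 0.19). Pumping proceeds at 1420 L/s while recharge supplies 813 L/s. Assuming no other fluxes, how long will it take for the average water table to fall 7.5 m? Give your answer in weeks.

t ≈ 1.7 weeks

A = 108 acres = 4.371 × 10^5 m²
ΔV = Sy × A × Δh = 0.19 × 4.371 × 10^5 × 7.5 = 6.228 × 10^5 m³
Net withdrawal = 1420 − 813 = 607 L/s = 52440 m³/d
t = ΔV / Q = 6.228 × 10^5 m³ / 52440 m³/d = 11.88 d
t = 11.88 d ≈ 1.697 weeks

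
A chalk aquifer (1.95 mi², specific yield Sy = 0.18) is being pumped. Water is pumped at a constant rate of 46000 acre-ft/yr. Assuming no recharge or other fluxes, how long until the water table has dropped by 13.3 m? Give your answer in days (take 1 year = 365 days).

t ≈ 77.8 days

A = 1.95 mi² = 5.05 × 10^6 m²
ΔV = Sy × A × Δh = 0.18 × 5.05 × 10^6 × 13.3 = 1.209 × 10^7 m³
Q = 46000 acre-ft/yr = 1.555 × 10^5 m³/d
t = ΔV / Q = 1.209 × 10^7 m³ / 1.555 × 10^5 m³/d = 77.78 d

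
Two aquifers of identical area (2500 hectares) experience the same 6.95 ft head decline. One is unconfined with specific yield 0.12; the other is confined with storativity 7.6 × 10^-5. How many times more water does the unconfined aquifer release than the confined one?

ΔV_u / ΔV_c ≈ 1580

A = 2500 hectares = 2.5 × 10^7 m²
Δh = 6.95 ft = 2.118 m
Unconfined: ΔV_u = Sy × A × Δh = 0.12 × 2.5 × 10^7 × 2.118 = 6.355 × 10^6 m³
Confined: ΔV_c = S × A × Δh = 7.6 × 10^-5 × 2.5 × 10^7 × 2.118 = 4025 m³
Ratio = ΔV_u / ΔV_c = Sy / S = 0.12 / 7.6 × 10^-5 = 1579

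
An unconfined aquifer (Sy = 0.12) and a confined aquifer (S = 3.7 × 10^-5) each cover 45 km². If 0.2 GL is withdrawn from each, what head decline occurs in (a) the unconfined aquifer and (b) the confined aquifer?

A = 45 km² = 4.5 × 10^7 m²
ΔV = 0.2 GL = 2 × 10^5 m³
Unconfined: Δh_u = ΔV/(Sy·A) = 2 × 10^5/(0.12 × 4.5 × 10^7) = 0.03704 m
Confined: Δh_c = ΔV/(S·A) = 2 × 10^5/(3.7 × 10^-5 × 4.5 × 10^7) = 120.1 m

Δh_u ≈ 0.037 m; Δh_c ≈ 120 m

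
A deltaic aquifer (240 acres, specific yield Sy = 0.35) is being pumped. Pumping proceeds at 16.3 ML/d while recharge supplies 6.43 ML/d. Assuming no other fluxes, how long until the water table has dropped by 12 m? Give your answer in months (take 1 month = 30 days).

t ≈ 13.8 months

A = 240 acres = 9.712 × 10^5 m²
ΔV = Sy × A × Δh = 0.35 × 9.712 × 10^5 × 12 = 4.079 × 10^6 m³
Net withdrawal = 16.3 − 6.43 = 9.87 ML/d = 9870 m³/d
t = ΔV / Q = 4.079 × 10^6 m³ / 9870 m³/d = 413.3 d
t = 413.3 d ≈ 13.78 months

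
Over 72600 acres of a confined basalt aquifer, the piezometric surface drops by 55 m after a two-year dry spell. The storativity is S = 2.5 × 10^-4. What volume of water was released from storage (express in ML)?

A = 72600 acres = 2.938 × 10^8 m²
ΔV = S × A × Δh = 2.5 × 10^-4 × 2.938 × 10^8 m² × 55 m = 4.04 × 10^6 m³
ΔV = 4.04 × 10^6 m³ = 4040 ML

ΔV ≈ 4040 ML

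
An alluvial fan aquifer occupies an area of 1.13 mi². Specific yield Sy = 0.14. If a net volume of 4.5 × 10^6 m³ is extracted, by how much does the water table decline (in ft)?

A = 1.13 mi² = 2.927 × 10^6 m²
Δh = ΔV / (Sy × A) = 4.5 × 10^6 m³ / (0.14 × 2.927 × 10^6 m²) = 10.98 m
Δh = 10.98 m = 36.03 ft

Δh ≈ 36 ft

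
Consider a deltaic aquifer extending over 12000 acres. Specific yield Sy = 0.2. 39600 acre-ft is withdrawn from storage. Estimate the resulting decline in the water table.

A = 12000 acres = 4.856 × 10^7 m²
ΔV = 39600 acre-ft = 4.885 × 10^7 m³
Δh = ΔV / (Sy × A) = 4.885 × 10^7 m³ / (0.2 × 4.856 × 10^7 m²) = 5.029 m

Δh ≈ 5.03 m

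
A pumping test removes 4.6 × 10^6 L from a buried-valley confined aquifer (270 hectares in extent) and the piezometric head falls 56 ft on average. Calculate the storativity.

S ≈ 1 × 10^-4

A = 270 hectares = 2.7 × 10^6 m²
Δh = 56 ft = 17.07 m
ΔV = 4.6 × 10^6 L = 4600 m³
S = ΔV / (A × Δh) = 4600 m³ / (2.7 × 10^6 m² × 17.07 m) = 9.981 × 10^-5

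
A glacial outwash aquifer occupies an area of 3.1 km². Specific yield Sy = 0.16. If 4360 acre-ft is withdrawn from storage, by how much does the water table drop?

A = 3.1 km² = 3.1 × 10^6 m²
ΔV = 4360 acre-ft = 5.378 × 10^6 m³
Δh = ΔV / (Sy × A) = 5.378 × 10^6 m³ / (0.16 × 3.1 × 10^6 m²) = 10.84 m

Δh ≈ 10.8 m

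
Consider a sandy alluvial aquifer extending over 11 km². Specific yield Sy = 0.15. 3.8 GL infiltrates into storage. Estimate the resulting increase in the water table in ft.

A = 11 km² = 1.1 × 10^7 m²
ΔV = 3.8 GL = 3.8 × 10^6 m³
Δh = ΔV / (Sy × A) = 3.8 × 10^6 m³ / (0.15 × 1.1 × 10^7 m²) = 2.303 m
Δh = 2.303 m = 7.556 ft

Δh ≈ 7.56 ft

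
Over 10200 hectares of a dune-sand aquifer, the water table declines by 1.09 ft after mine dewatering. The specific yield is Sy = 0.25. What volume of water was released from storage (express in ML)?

ΔV ≈ 8470 ML

A = 10200 hectares = 1.02 × 10^8 m²
Δh = 1.09 ft = 0.3322 m
ΔV = Sy × A × Δh = 0.25 × 1.02 × 10^8 m² × 0.3322 m = 8.472 × 10^6 m³
ΔV = 8.472 × 10^6 m³ = 8472 ML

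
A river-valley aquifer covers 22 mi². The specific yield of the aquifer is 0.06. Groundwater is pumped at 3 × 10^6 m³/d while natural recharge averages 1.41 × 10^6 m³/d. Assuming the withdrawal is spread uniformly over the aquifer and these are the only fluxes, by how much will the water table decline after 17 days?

Δh ≈ 7.91 m

A = 22 mi² = 5.698 × 10^7 m²
Net abstraction = 3 × 10^6 − 1.41 × 10^6 = 1.59 × 10^6 m³/d
ΔV = Q × t = 1.59 × 10^6 m³/d × 17 d = 2.703 × 10^7 m³
Δh = ΔV / (Sy × A) = 2.703 × 10^7 / (0.06 × 5.698 × 10^7) = 7.906 m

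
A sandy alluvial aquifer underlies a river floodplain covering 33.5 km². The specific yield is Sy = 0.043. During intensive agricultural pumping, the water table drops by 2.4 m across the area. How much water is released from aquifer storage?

ΔV ≈ 3.46 × 10^6 m³

A = 33.5 km² = 3.35 × 10^7 m²
ΔV = Sy × A × Δh = 0.043 × 3.35 × 10^7 m² × 2.4 m = 3.457 × 10^6 m³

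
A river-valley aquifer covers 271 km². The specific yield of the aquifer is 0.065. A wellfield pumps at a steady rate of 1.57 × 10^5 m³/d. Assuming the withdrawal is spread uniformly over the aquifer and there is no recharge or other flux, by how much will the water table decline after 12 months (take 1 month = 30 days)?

Δh ≈ 3.21 m

A = 271 km² = 2.71 × 10^8 m²
t = 12 months = 360 d
ΔV = Q × t = 1.57 × 10^5 m³/d × 360 d = 5.652 × 10^7 m³
Δh = ΔV / (Sy × A) = 5.652 × 10^7 / (0.065 × 2.71 × 10^8) = 3.209 m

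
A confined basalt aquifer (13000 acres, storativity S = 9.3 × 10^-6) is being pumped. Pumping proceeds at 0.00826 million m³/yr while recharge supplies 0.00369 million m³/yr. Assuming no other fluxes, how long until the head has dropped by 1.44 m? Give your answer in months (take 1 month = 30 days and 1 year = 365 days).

A = 13000 acres = 5.261 × 10^7 m²
ΔV = S × A × Δh = 9.3 × 10^-6 × 5.261 × 10^7 × 1.44 = 704.5 m³
Net withdrawal = 0.00826 − 0.00369 = 0.00457 million m³/yr = 12.52 m³/d
t = ΔV / Q = 704.5 m³ / 12.52 m³/d = 56.27 d
t = 56.27 d ≈ 1.876 months

t ≈ 1.88 months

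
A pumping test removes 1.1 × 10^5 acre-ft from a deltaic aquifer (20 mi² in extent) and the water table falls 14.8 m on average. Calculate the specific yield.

Sy ≈ 0.18

A = 20 mi² = 5.18 × 10^7 m²
ΔV = 1.1 × 10^5 acre-ft = 1.357 × 10^8 m³
Sy = ΔV / (A × Δh) = 1.357 × 10^8 m³ / (5.18 × 10^7 m² × 14.8 m) = 0.177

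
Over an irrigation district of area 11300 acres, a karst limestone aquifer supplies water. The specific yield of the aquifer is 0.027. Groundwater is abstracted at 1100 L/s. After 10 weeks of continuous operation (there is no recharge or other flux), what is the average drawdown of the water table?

Δh ≈ 5.39 m

A = 11300 acres = 4.573 × 10^7 m²
Q = 1100 L/s = 95040 m³/d
t = 10 weeks = 70 d
ΔV = Q × t = 95040 m³/d × 70 d = 6.653 × 10^6 m³
Δh = ΔV / (Sy × A) = 6.653 × 10^6 / (0.027 × 4.573 × 10^7) = 5.388 m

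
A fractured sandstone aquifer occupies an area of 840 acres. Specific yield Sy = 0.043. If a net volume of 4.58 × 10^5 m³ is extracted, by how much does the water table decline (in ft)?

Δh ≈ 10.3 ft

A = 840 acres = 3.399 × 10^6 m²
Δh = ΔV / (Sy × A) = 4.58 × 10^5 m³ / (0.043 × 3.399 × 10^6 m²) = 3.133 m
Δh = 3.133 m = 10.28 ft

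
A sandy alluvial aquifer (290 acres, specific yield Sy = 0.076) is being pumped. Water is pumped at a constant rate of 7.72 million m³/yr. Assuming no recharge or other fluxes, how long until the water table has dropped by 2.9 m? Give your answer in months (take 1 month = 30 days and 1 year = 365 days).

A = 290 acres = 1.174 × 10^6 m²
ΔV = Sy × A × Δh = 0.076 × 1.174 × 10^6 × 2.9 = 2.587 × 10^5 m³
Q = 7.72 million m³/yr = 21150 m³/d
t = ΔV / Q = 2.587 × 10^5 m³ / 21150 m³/d = 12.23 d
t = 12.23 d ≈ 0.4076 months

t ≈ 0.408 months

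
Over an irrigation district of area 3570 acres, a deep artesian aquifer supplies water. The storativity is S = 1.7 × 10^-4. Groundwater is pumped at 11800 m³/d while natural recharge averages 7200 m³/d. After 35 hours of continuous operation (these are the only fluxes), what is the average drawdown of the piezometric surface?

A = 3570 acres = 1.445 × 10^7 m²
Net abstraction = 11800 − 7200 = 4600 m³/d
t = 35 hours = 1.458 d
ΔV = Q × t = 4600 m³/d × 1.458 d = 6708 m³
Δh = ΔV / (S × A) = 6708 / (1.7 × 10^-4 × 1.445 × 10^7) = 2.731 m

Δh ≈ 2.73 m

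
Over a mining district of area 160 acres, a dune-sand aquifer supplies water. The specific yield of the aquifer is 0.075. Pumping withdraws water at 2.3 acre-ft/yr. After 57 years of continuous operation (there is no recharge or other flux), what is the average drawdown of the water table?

Δh ≈ 3.33 m

A = 160 acres = 6.475 × 10^5 m²
Q = 2.3 acre-ft/yr = 7.773 m³/d
t = 57 years = 20800 d
ΔV = Q × t = 7.773 m³/d × 20800 d = 1.617 × 10^5 m³
Δh = ΔV / (Sy × A) = 1.617 × 10^5 / (0.075 × 6.475 × 10^5) = 3.33 m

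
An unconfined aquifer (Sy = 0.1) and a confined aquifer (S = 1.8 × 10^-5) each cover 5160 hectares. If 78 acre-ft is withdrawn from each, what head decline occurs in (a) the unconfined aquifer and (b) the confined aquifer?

A = 5160 hectares = 5.16 × 10^7 m²
ΔV = 78 acre-ft = 96210 m³
Unconfined: Δh_u = ΔV/(Sy·A) = 96210/(0.1 × 5.16 × 10^7) = 0.01865 m
Confined: Δh_c = ΔV/(S·A) = 96210/(1.8 × 10^-5 × 5.16 × 10^7) = 103.6 m

Δh_u ≈ 0.0186 m; Δh_c ≈ 104 m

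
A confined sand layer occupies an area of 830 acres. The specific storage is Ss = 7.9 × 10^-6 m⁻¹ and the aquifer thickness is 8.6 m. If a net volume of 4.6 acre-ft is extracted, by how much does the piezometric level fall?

Δh ≈ 24.9 m

S = Ss × b = 7.9 × 10^-6 m⁻¹ × 8.6 m = 6.794 × 10^-5
A = 830 acres = 3.359 × 10^6 m²
ΔV = 4.6 acre-ft = 5674 m³
Δh = ΔV / (S × A) = 5674 m³ / (6.794 × 10^-5 × 3.359 × 10^6 m²) = 24.86 m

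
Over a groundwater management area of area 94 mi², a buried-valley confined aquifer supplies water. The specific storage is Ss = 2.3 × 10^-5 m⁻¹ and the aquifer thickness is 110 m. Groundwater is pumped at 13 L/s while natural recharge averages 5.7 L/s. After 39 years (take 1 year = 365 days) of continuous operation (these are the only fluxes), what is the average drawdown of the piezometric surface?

S = Ss × b = 2.3 × 10^-5 m⁻¹ × 110 m = 2.53 × 10^-3
A = 94 mi² = 2.435 × 10^8 m²
Net abstraction = 13 − 5.7 = 7.3 L/s
Q_net = 7.3 L/s = 630.7 m³/d
t = 39 years = 14240 d
ΔV = Q × t = 630.7 m³/d × 14240 d = 8.978 × 10^6 m³
Δh = ΔV / (S × A) = 8.978 × 10^6 / (0.00253 × 2.435 × 10^8) = 14.58 m

Δh ≈ 14.6 m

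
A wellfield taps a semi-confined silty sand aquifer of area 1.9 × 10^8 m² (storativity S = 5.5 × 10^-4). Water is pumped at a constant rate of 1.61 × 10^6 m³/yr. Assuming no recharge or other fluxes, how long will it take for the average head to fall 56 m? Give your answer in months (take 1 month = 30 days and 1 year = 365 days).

t ≈ 44.2 months

ΔV = S × A × Δh = 5.5 × 10^-4 × 1.9 × 10^8 × 56 = 5.852 × 10^6 m³
Q = 1.61 × 10^6 m³/yr = 4411 m³/d
t = ΔV / Q = 5.852 × 10^6 m³ / 4411 m³/d = 1327 d
t = 1327 d ≈ 44.22 months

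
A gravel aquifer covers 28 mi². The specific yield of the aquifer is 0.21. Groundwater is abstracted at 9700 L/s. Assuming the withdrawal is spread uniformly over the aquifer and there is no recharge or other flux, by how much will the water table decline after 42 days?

A = 28 mi² = 7.252 × 10^7 m²
Q = 9700 L/s = 8.381 × 10^5 m³/d
ΔV = Q × t = 8.381 × 10^5 m³/d × 42 d = 3.52 × 10^7 m³
Δh = ΔV / (Sy × A) = 3.52 × 10^7 / (0.21 × 7.252 × 10^7) = 2.311 m

Δh ≈ 2.31 m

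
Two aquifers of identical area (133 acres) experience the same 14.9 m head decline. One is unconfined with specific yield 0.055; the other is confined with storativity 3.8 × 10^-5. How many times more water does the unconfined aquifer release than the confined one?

ΔV_u / ΔV_c ≈ 1450

A = 133 acres = 5.382 × 10^5 m²
Unconfined: ΔV_u = Sy × A × Δh = 0.055 × 5.382 × 10^5 × 14.9 = 4.411 × 10^5 m³
Confined: ΔV_c = S × A × Δh = 3.8 × 10^-5 × 5.382 × 10^5 × 14.9 = 304.7 m³
Ratio = ΔV_u / ΔV_c = Sy / S = 0.055 / 3.8 × 10^-5 = 1447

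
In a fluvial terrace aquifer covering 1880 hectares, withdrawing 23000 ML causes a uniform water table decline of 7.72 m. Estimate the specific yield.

Sy ≈ 0.16

A = 1880 hectares = 1.88 × 10^7 m²
ΔV = 23000 ML = 2.3 × 10^7 m³
Sy = ΔV / (A × Δh) = 2.3 × 10^7 m³ / (1.88 × 10^7 m² × 7.72 m) = 0.1585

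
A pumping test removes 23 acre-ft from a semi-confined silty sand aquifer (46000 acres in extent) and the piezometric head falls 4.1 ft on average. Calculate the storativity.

A = 46000 acres = 1.862 × 10^8 m²
Δh = 4.1 ft = 1.25 m
ΔV = 23 acre-ft = 28370 m³
S = ΔV / (A × Δh) = 28370 m³ / (1.862 × 10^8 m² × 1.25 m) = 1.22 × 10^-4

S ≈ 1.2 × 10^-4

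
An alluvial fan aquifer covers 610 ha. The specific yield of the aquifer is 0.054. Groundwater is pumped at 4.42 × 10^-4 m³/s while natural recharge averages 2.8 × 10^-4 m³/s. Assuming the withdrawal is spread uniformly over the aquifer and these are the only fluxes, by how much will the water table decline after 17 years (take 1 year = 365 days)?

Δh ≈ 0.264 m

A = 610 ha = 6.1 × 10^6 m²
Net abstraction = 4.42 × 10^-4 − 2.8 × 10^-4 = 1.62 × 10^-4 m³/s
Q_net = 1.62 × 10^-4 m³/s = 14 m³/d
t = 17 years = 6205 d
ΔV = Q × t = 14 m³/d × 6205 d = 86850 m³
Δh = ΔV / (Sy × A) = 86850 / (0.054 × 6.1 × 10^6) = 0.2637 m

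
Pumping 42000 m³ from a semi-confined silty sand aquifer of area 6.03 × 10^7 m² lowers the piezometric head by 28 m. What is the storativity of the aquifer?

S ≈ 2.5 × 10^-5

S = ΔV / (A × Δh) = 42000 m³ / (6.03 × 10^7 m² × 28 m) = 2.488 × 10^-5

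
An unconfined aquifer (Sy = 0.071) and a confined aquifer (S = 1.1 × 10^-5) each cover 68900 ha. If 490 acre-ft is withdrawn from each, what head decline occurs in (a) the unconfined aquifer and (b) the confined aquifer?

Δh_u ≈ 0.0124 m; Δh_c ≈ 79.7 m

A = 68900 ha = 6.89 × 10^8 m²
ΔV = 490 acre-ft = 6.044 × 10^5 m³
Unconfined: Δh_u = ΔV/(Sy·A) = 6.044 × 10^5/(0.071 × 6.89 × 10^8) = 0.01236 m
Confined: Δh_c = ΔV/(S·A) = 6.044 × 10^5/(1.1 × 10^-5 × 6.89 × 10^8) = 79.75 m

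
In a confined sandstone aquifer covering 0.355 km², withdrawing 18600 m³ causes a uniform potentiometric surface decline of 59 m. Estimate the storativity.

S ≈ 8.9 × 10^-4

A = 0.355 km² = 3.55 × 10^5 m²
S = ΔV / (A × Δh) = 18600 m³ / (3.55 × 10^5 m² × 59 m) = 8.88 × 10^-4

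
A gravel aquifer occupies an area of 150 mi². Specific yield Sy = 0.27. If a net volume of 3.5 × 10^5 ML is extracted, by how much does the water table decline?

A = 150 mi² = 3.885 × 10^8 m²
ΔV = 3.5 × 10^5 ML = 3.5 × 10^8 m³
Δh = ΔV / (Sy × A) = 3.5 × 10^8 m³ / (0.27 × 3.885 × 10^8 m²) = 3.337 m

Δh ≈ 3.34 m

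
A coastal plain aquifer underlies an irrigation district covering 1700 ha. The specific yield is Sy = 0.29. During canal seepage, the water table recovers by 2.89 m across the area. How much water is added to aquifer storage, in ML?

ΔV ≈ 14200 ML

A = 1700 ha = 1.7 × 10^7 m²
ΔV = Sy × A × Δh = 0.29 × 1.7 × 10^7 m² × 2.89 m = 1.425 × 10^7 m³
ΔV = 1.425 × 10^7 m³ = 14250 ML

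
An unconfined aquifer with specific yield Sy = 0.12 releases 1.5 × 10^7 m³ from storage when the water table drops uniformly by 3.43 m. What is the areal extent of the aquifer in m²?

A = ΔV / (Sy × Δh) = 1.5 × 10^7 / (0.12 × 3.43) = 3.644 × 10^7 m²

A ≈ 3.64 × 10^7 m²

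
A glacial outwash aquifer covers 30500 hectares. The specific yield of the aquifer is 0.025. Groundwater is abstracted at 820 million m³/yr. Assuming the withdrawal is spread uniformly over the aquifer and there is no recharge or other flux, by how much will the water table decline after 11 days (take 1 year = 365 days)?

Δh ≈ 3.24 m

A = 30500 hectares = 3.05 × 10^8 m²
Q = 820 million m³/yr = 2.247 × 10^6 m³/d
ΔV = Q × t = 2.247 × 10^6 m³/d × 11 d = 2.471 × 10^7 m³
Δh = ΔV / (Sy × A) = 2.471 × 10^7 / (0.025 × 3.05 × 10^8) = 3.241 m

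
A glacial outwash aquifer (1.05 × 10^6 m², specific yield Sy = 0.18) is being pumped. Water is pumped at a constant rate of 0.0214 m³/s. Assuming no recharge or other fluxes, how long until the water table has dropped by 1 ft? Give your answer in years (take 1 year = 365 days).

t ≈ 0.0854 years

Δh = 1 ft = 0.3048 m
ΔV = Sy × A × Δh = 0.18 × 1.05 × 10^6 × 0.3048 = 57610 m³
Q = 0.0214 m³/s = 1849 m³/d
t = ΔV / Q = 57610 m³ / 1849 m³/d = 31.16 d
t = 31.16 d ≈ 0.08536 years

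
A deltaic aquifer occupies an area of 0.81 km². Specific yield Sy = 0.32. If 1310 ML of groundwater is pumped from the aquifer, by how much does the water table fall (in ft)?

Δh ≈ 16.6 ft

A = 0.81 km² = 8.1 × 10^5 m²
ΔV = 1310 ML = 1.31 × 10^6 m³
Δh = ΔV / (Sy × A) = 1.31 × 10^6 m³ / (0.32 × 8.1 × 10^5 m²) = 5.054 m
Δh = 5.054 m = 16.58 ft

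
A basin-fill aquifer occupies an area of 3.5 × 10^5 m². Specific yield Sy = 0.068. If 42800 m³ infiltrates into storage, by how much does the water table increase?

Δh = ΔV / (Sy × A) = 42800 m³ / (0.068 × 3.5 × 10^5 m²) = 1.798 m

Δh ≈ 1.8 m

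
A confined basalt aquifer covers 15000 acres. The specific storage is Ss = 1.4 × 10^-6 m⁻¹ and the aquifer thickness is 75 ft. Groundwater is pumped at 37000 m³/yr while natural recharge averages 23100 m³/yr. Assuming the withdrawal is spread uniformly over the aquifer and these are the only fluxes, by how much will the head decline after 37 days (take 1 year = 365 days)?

Δh ≈ 0.725 m

b = 75 ft = 22.86 m
S = Ss × b = 1.4 × 10^-6 m⁻¹ × 22.86 m = 3.2 × 10^-5
A = 15000 acres = 6.07 × 10^7 m²
Net abstraction = 37000 − 23100 = 13900 m³/yr
Q_net = 13900 m³/yr = 38.08 m³/d
ΔV = Q × t = 38.08 m³/d × 37 d = 1409 m³
Δh = ΔV / (S × A) = 1409 / (3.2 × 10^-5 × 6.07 × 10^7) = 0.7253 m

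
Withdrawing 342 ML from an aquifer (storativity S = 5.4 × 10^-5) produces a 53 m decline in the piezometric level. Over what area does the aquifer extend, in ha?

A ≈ 11900 ha

ΔV = 342 ML = 3.42 × 10^5 m³
A = ΔV / (S × Δh) = 3.42 × 10^5 / (5.4 × 10^-5 × 53) = 1.195 × 10^8 m²
A = 1.195 × 10^8 m² = 11950 ha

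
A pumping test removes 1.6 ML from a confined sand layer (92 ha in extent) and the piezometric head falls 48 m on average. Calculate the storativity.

A = 92 ha = 9.2 × 10^5 m²
ΔV = 1.6 ML = 1600 m³
S = ΔV / (A × Δh) = 1600 m³ / (9.2 × 10^5 m² × 48 m) = 3.623 × 10^-5

S ≈ 3.6 × 10^-5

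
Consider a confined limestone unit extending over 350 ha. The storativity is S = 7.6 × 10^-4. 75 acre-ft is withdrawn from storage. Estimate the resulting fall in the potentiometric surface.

Δh ≈ 34.8 m

A = 350 ha = 3.5 × 10^6 m²
ΔV = 75 acre-ft = 92510 m³
Δh = ΔV / (S × A) = 92510 m³ / (7.6 × 10^-4 × 3.5 × 10^6 m²) = 34.78 m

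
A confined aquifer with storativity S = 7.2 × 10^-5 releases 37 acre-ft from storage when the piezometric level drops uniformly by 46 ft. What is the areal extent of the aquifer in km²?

Δh = 46 ft = 14.02 m
ΔV = 37 acre-ft = 45640 m³
A = ΔV / (S × Δh) = 45640 / (7.2 × 10^-5 × 14.02) = 4.521 × 10^7 m²
A = 4.521 × 10^7 m² = 45.21 km²

A ≈ 45.2 km²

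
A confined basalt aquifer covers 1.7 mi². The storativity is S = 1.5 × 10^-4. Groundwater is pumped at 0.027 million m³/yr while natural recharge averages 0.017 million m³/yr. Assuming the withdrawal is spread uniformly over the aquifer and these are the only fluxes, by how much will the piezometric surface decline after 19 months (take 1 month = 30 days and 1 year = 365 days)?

Δh ≈ 23.6 m

A = 1.7 mi² = 4.403 × 10^6 m²
Net abstraction = 0.027 − 0.017 = 0.01 million m³/yr
Q_net = 0.01 million m³/yr = 27.4 m³/d
t = 19 months = 570 d
ΔV = Q × t = 27.4 m³/d × 570 d = 15620 m³
Δh = ΔV / (S × A) = 15620 / (1.5 × 10^-4 × 4.403 × 10^6) = 23.65 m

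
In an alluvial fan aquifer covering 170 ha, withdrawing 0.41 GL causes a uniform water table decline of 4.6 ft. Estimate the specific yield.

Sy ≈ 0.17

A = 170 ha = 1.7 × 10^6 m²
Δh = 4.6 ft = 1.402 m
ΔV = 0.41 GL = 4.1 × 10^5 m³
Sy = ΔV / (A × Δh) = 4.1 × 10^5 m³ / (1.7 × 10^6 m² × 1.402 m) = 0.172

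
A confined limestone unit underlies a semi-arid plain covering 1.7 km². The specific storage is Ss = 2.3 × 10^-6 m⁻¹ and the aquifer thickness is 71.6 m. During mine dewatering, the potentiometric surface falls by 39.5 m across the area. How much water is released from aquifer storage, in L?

S = Ss × b = 2.3 × 10^-6 m⁻¹ × 71.6 m = 1.647 × 10^-4
A = 1.7 km² = 1.7 × 10^6 m²
ΔV = S × A × Δh = 1.647 × 10^-4 × 1.7 × 10^6 m² × 39.5 m = 11060 m³
ΔV = 11060 m³ = 1.106 × 10^7 L

ΔV ≈ 1.11 × 10^7 L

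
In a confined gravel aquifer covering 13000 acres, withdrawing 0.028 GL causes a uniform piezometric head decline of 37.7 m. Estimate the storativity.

A = 13000 acres = 5.261 × 10^7 m²
ΔV = 0.028 GL = 28000 m³
S = ΔV / (A × Δh) = 28000 m³ / (5.261 × 10^7 m² × 37.7 m) = 1.412 × 10^-5

S ≈ 1.4 × 10^-5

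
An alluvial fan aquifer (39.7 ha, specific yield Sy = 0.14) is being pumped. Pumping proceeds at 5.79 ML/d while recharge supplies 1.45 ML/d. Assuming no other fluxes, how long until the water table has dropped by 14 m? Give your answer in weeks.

A = 39.7 ha = 3.97 × 10^5 m²
ΔV = Sy × A × Δh = 0.14 × 3.97 × 10^5 × 14 = 7.781 × 10^5 m³
Net withdrawal = 5.79 − 1.45 = 4.34 ML/d = 4340 m³/d
t = ΔV / Q = 7.781 × 10^5 m³ / 4340 m³/d = 179.3 d
t = 179.3 d ≈ 25.61 weeks

t ≈ 25.6 weeks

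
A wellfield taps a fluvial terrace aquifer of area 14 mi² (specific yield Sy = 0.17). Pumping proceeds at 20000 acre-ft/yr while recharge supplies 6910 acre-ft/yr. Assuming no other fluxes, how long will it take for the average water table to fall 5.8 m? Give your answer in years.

t ≈ 2.21 years

A = 14 mi² = 3.626 × 10^7 m²
ΔV = Sy × A × Δh = 0.17 × 3.626 × 10^7 × 5.8 = 3.575 × 10^7 m³
Net withdrawal = 20000 − 6910 = 13090 acre-ft/yr = 44240 m³/d
t = ΔV / Q = 3.575 × 10^7 m³ / 44240 m³/d = 808.2 d
t = 808.2 d ≈ 2.214 years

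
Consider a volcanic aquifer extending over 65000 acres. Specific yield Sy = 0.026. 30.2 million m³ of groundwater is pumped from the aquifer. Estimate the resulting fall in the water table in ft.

Δh ≈ 14.5 ft

A = 65000 acres = 2.63 × 10^8 m²
ΔV = 30.2 million m³ = 3.02 × 10^7 m³
Δh = ΔV / (Sy × A) = 3.02 × 10^7 m³ / (0.026 × 2.63 × 10^8 m²) = 4.416 m
Δh = 4.416 m = 14.49 ft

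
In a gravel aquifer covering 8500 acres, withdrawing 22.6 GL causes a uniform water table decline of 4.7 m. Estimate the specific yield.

Sy ≈ 0.14

A = 8500 acres = 3.44 × 10^7 m²
ΔV = 22.6 GL = 2.26 × 10^7 m³
Sy = ΔV / (A × Δh) = 2.26 × 10^7 m³ / (3.44 × 10^7 m² × 4.7 m) = 0.1398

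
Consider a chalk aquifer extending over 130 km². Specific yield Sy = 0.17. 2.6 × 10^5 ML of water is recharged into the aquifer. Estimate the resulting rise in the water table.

A = 130 km² = 1.3 × 10^8 m²
ΔV = 2.6 × 10^5 ML = 2.6 × 10^8 m³
Δh = ΔV / (Sy × A) = 2.6 × 10^8 m³ / (0.17 × 1.3 × 10^8 m²) = 11.76 m

Δh ≈ 11.8 m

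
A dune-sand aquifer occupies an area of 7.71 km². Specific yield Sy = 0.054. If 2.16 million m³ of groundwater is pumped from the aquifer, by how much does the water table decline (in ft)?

A = 7.71 km² = 7.71 × 10^6 m²
ΔV = 2.16 million m³ = 2.16 × 10^6 m³
Δh = ΔV / (Sy × A) = 2.16 × 10^6 m³ / (0.054 × 7.71 × 10^6 m²) = 5.188 m
Δh = 5.188 m = 17.02 ft

Δh ≈ 17 ft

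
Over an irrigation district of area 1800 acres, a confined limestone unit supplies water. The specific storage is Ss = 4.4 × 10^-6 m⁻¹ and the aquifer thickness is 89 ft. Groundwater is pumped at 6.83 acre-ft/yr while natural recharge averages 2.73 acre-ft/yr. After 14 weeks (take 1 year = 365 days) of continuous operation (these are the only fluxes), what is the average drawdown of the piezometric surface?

Δh ≈ 1.56 m

b = 89 ft = 27.13 m
S = Ss × b = 4.4 × 10^-6 m⁻¹ × 27.13 m = 1.194 × 10^-4
A = 1800 acres = 7.284 × 10^6 m²
Net abstraction = 6.83 − 2.73 = 4.1 acre-ft/yr
Q_net = 4.1 acre-ft/yr = 13.86 m³/d
t = 14 weeks = 98 d
ΔV = Q × t = 13.86 m³/d × 98 d = 1358 m³
Δh = ΔV / (S × A) = 1358 / (1.194 × 10^-4 × 7.284 × 10^6) = 1.562 m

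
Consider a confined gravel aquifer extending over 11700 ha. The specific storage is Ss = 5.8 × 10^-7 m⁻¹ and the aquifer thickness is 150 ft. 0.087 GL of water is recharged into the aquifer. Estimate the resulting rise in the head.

Δh ≈ 28 m

b = 150 ft = 45.72 m
S = Ss × b = 5.8 × 10^-7 m⁻¹ × 45.72 m = 2.652 × 10^-5
A = 11700 ha = 1.17 × 10^8 m²
ΔV = 0.087 GL = 87000 m³
Δh = ΔV / (S × A) = 87000 m³ / (2.652 × 10^-5 × 1.17 × 10^8 m²) = 28.04 m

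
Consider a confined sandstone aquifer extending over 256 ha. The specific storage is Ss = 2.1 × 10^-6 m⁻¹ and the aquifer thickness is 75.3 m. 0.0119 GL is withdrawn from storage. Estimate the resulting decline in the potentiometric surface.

Δh ≈ 29.4 m

S = Ss × b = 2.1 × 10^-6 m⁻¹ × 75.3 m = 1.581 × 10^-4
A = 256 ha = 2.56 × 10^6 m²
ΔV = 0.0119 GL = 11900 m³
Δh = ΔV / (S × A) = 11900 m³ / (1.581 × 10^-4 × 2.56 × 10^6 m²) = 29.4 m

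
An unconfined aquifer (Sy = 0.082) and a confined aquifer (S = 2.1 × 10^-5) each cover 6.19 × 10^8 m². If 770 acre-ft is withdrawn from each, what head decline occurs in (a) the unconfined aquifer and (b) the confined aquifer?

ΔV = 770 acre-ft = 9.498 × 10^5 m³
Unconfined: Δh_u = ΔV/(Sy·A) = 9.498 × 10^5/(0.082 × 6.19 × 10^8) = 0.01871 m
Confined: Δh_c = ΔV/(S·A) = 9.498 × 10^5/(2.1 × 10^-5 × 6.19 × 10^8) = 73.07 m

Δh_u ≈ 0.0187 m; Δh_c ≈ 73.1 m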